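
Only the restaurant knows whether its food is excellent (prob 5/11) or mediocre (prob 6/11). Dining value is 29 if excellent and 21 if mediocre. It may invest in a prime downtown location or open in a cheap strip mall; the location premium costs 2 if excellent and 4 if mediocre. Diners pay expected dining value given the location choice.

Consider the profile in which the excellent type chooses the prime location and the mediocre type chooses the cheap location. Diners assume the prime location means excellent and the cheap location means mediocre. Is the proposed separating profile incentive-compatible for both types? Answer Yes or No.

Under these beliefs, the prime location earns price premium 29 and the cheap location earns price premium 21.
excellent: the prime location nets 29 − 2 = 27; the cheap location nets 21. excellent prefers the prime location.
mediocre: the prime location nets 29 − 4 = 25; the cheap location nets 21. mediocre would deviate to the prime location.
mediocre has a profitable deviation, so the profile is not an equilibrium.

No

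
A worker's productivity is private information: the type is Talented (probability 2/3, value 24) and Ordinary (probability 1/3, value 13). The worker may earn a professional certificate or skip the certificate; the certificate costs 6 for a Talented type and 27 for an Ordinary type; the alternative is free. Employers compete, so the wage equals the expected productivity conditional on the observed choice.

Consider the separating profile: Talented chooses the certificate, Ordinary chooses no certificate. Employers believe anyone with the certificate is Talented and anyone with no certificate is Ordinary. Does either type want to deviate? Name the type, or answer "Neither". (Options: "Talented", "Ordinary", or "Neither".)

The certificate pays 24; no certificate pays 13.
Talented: assigned the certificate, nets 24 − 6 = 18; deviating to no certificate nets 13.
Ordinary: assigned no certificate, nets 13; deviating to the certificate nets 24 − 27 = -3.
Both types strictly prefer their assigned action; no profitable deviation.

Neither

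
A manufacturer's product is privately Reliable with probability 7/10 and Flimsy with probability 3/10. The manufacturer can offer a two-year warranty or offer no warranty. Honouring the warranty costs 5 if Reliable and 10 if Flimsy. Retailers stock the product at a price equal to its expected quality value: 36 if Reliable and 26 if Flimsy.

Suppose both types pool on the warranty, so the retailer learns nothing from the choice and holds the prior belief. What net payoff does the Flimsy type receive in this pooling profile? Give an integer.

23

Pooled price = 7/10·36 + 3/10·26 = 33.
Flimsy pays cost 10 for the warranty, so net payoff = 33 − 10 = 23.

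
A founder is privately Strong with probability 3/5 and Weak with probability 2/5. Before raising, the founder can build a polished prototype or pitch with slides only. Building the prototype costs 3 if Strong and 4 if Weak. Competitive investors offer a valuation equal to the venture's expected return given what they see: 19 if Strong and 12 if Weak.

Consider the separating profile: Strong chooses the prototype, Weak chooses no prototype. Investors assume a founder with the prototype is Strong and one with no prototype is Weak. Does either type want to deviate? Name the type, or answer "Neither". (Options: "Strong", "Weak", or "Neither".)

The prototype pays 19; no prototype pays 12.
Strong: assigned the prototype, nets 19 − 3 = 16; deviating to no prototype nets 12.
Weak: assigned no prototype, nets 12; deviating to the prototype nets 19 − 4 = 15.
The Weak type gains 3 by deviating.

Weak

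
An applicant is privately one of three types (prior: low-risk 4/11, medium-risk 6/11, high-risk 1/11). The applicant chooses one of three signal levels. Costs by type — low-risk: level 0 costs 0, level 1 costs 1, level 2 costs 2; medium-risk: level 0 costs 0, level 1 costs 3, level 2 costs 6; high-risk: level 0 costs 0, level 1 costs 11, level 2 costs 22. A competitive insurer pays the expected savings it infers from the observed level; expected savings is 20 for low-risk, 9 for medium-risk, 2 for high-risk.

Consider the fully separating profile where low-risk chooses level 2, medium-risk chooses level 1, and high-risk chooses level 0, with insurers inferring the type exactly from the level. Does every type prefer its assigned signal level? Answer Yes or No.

No

Separating rebates: level 2 → 20, level 1 → 9, level 0 → 2.
low-risk (assigned level 2): level 0: 2 − 0 = 2; level 1: 9 − 1 = 8; level 2: 20 − 2 = 18. low-risk stays.
medium-risk (assigned level 1): level 0: 2 − 0 = 2; level 1: 9 − 3 = 6; level 2: 20 − 6 = 14. medium-risk prefers level 2.
high-risk (assigned level 0): level 0: 2 − 0 = 2; level 1: 9 − 11 = -2; level 2: 20 − 22 = -2. high-risk stays.
At least one type deviates; the separating profile fails.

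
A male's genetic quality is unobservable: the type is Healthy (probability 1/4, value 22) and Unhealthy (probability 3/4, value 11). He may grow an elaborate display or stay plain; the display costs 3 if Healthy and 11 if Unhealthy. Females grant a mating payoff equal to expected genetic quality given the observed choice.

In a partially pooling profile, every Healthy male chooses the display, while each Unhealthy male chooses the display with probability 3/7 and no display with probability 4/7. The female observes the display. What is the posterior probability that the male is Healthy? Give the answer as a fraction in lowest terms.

P(the display) = (1/4)·1 + (3/4)·(3/7) = 4/7.
By Bayes' rule, P(Healthy | the display) = (1/4) / (4/7) = 7/16.

7/16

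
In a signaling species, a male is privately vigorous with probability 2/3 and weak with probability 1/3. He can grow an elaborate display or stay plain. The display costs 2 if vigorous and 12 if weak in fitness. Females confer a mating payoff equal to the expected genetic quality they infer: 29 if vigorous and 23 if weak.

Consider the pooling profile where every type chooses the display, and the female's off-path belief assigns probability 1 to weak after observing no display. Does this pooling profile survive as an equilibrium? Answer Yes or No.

No

On path, the female holds the prior and pays 2/3·29 + 1/3·23 = 27. Off path (no display), believing weak, it pays 23.
vigorous: the display nets 27 − 2 = 25; no display nets 23. vigorous stays.
weak: the display nets 27 − 12 = 15; no display nets 23. weak would deviate.
A type deviates, so pooling fails.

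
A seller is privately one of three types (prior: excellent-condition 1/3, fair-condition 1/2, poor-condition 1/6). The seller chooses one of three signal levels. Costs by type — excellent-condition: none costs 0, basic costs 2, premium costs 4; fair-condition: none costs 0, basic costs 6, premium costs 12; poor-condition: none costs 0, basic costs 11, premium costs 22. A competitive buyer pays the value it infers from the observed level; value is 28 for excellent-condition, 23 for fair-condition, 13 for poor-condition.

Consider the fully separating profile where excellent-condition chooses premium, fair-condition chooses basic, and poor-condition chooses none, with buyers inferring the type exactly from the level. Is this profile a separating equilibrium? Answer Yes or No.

Separating prices: premium → 28, basic → 23, none → 13.
excellent-condition (assigned premium): none: 13 − 0 = 13; basic: 23 − 2 = 21; premium: 28 − 4 = 24. excellent-condition stays.
fair-condition (assigned basic): none: 13 − 0 = 13; basic: 23 − 6 = 17; premium: 28 − 12 = 16. fair-condition stays.
poor-condition (assigned none): none: 13 − 0 = 13; basic: 23 − 11 = 12; premium: 28 − 22 = 6. poor-condition stays.
Every type prefers its assigned level; separation holds.

Yes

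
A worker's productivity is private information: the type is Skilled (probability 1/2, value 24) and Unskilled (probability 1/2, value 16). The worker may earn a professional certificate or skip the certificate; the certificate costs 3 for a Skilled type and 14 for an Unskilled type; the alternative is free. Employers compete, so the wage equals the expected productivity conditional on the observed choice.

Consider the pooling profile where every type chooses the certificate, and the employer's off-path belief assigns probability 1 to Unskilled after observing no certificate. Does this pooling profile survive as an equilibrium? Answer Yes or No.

On path, the employer holds the prior and pays 1/2·24 + 1/2·16 = 20. Off path (no certificate), believing Unskilled, it pays 16.
Skilled: the certificate nets 20 − 3 = 17; no certificate nets 16. Skilled stays.
Unskilled: the certificate nets 20 − 14 = 6; no certificate nets 16. Unskilled would deviate.
A type deviates, so pooling fails.

No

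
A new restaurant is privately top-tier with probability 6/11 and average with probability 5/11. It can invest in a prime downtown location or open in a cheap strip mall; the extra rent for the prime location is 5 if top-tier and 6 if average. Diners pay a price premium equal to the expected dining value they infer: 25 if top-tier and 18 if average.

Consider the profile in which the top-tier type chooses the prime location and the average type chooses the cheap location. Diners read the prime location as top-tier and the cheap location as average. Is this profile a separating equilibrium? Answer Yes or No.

Under these beliefs, the prime location earns price premium 25 and the cheap location earns price premium 18.
top-tier: the prime location nets 25 − 5 = 20; the cheap location nets 18. top-tier prefers the prime location.
average: the prime location nets 25 − 6 = 19; the cheap location nets 18. average would deviate to the prime location.
average has a profitable deviation, so the profile is not an equilibrium.

No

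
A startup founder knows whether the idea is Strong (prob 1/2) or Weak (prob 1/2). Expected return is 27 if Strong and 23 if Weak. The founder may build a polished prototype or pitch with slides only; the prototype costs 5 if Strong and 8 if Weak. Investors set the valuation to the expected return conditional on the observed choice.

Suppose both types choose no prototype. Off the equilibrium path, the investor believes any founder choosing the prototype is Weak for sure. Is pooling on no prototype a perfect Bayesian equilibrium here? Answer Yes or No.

Yes

On path, the investor holds the prior and pays 1/2·27 + 1/2·23 = 25. Off path (the prototype), believing Weak, it pays 23.
Strong: no prototype nets 25; the prototype nets 23 − 5 = 18. Strong stays.
Weak: no prototype nets 25; the prototype nets 23 − 8 = 15. Weak stays.
No type deviates, so pooling is sustained.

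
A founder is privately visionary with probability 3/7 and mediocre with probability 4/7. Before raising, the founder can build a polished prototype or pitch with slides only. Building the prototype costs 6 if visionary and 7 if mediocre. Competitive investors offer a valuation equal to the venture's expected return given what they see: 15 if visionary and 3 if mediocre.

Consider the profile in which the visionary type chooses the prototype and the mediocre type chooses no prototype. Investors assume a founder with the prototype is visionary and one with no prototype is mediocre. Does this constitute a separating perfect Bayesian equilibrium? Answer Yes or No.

Under these beliefs, the prototype earns valuation 15 and no prototype earns valuation 3.
visionary: the prototype nets 15 − 6 = 9; no prototype nets 3. visionary prefers the prototype.
mediocre: the prototype nets 15 − 7 = 8; no prototype nets 3. mediocre would deviate to the prototype.
mediocre has a profitable deviation, so the profile is not an equilibrium.

No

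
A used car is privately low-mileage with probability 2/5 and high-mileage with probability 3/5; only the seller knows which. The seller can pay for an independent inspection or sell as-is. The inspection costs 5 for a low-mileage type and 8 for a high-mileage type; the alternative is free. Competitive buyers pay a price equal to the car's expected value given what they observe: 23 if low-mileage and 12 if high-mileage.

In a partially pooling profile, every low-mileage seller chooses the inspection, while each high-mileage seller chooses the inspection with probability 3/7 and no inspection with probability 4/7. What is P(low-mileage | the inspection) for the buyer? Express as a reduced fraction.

14/23

P(the inspection) = (2/5)·1 + (3/5)·(3/7) = 23/35.
By Bayes' rule, P(low-mileage | the inspection) = (2/5) / (23/35) = 14/23.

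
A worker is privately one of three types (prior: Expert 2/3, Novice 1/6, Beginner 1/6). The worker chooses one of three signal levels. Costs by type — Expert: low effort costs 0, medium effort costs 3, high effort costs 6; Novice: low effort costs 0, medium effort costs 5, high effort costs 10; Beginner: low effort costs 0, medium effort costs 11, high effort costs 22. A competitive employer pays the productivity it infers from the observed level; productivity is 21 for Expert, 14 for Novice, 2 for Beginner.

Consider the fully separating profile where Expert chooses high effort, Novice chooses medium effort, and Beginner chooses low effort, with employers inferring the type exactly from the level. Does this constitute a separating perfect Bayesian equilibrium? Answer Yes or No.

Separating wages: high effort → 21, medium effort → 14, low effort → 2.
Expert (assigned high effort): low effort: 2 − 0 = 2; medium effort: 14 − 3 = 11; high effort: 21 − 6 = 15. Expert stays.
Novice (assigned medium effort): low effort: 2 − 0 = 2; medium effort: 14 − 5 = 9; high effort: 21 − 10 = 11. Novice prefers high effort.
Beginner (assigned low effort): low effort: 2 − 0 = 2; medium effort: 14 − 11 = 3; high effort: 21 − 22 = -1. Beginner prefers medium effort.
At least one type deviates; the separating profile fails.

No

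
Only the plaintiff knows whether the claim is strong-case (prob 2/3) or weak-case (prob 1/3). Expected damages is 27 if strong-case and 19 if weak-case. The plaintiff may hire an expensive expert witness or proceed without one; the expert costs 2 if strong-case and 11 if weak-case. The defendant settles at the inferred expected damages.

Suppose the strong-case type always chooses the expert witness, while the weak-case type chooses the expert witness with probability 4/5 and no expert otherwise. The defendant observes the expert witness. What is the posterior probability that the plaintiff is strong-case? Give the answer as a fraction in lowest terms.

P(the expert witness) = (2/3)·1 + (1/3)·(4/5) = 14/15.
By Bayes' rule, P(strong-case | the expert witness) = (2/3) / (14/15) = 5/7.

5/7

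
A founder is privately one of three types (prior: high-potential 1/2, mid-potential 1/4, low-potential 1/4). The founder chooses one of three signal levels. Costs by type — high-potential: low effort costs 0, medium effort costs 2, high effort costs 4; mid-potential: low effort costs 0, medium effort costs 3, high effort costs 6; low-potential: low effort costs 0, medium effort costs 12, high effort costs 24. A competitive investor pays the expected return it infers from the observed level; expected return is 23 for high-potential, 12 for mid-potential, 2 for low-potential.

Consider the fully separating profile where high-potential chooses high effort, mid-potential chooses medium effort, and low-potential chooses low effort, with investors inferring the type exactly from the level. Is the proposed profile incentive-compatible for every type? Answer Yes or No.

Separating valuations: high effort → 23, medium effort → 12, low effort → 2.
high-potential (assigned high effort): low effort: 2 − 0 = 2; medium effort: 12 − 2 = 10; high effort: 23 − 4 = 19. high-potential stays.
mid-potential (assigned medium effort): low effort: 2 − 0 = 2; medium effort: 12 − 3 = 9; high effort: 23 − 6 = 17. mid-potential prefers high effort.
low-potential (assigned low effort): low effort: 2 − 0 = 2; medium effort: 12 − 12 = 0; high effort: 23 − 24 = -1. low-potential stays.
At least one type deviates; the separating profile fails.

No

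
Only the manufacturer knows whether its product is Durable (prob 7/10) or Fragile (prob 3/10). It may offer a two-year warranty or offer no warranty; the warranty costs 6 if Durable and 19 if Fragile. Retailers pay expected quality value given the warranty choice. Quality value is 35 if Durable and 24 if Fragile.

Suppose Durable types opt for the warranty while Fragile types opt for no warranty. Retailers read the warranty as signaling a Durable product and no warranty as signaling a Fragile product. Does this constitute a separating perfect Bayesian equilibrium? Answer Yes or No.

Under these beliefs, the warranty earns price 35 and no warranty earns price 24.
Durable: the warranty nets 35 − 6 = 29; no warranty nets 24. Durable prefers the warranty.
Fragile: the warranty nets 35 − 19 = 16; no warranty nets 24. Fragile prefers no warranty.
Neither type deviates, so the separating profile is an equilibrium.

Yes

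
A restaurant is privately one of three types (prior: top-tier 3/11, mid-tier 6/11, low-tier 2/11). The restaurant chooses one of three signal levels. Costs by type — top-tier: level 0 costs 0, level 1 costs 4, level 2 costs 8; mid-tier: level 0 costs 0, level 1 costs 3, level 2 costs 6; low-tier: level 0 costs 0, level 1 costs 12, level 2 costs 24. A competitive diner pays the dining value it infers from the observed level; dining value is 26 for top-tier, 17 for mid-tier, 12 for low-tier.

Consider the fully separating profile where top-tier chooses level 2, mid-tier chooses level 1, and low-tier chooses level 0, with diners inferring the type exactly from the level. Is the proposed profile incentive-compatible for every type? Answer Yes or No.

Separating price premiums: level 2 → 26, level 1 → 17, level 0 → 12.
top-tier (assigned level 2): level 0: 12 − 0 = 12; level 1: 17 − 4 = 13; level 2: 26 − 8 = 18. top-tier stays.
mid-tier (assigned level 1): level 0: 12 − 0 = 12; level 1: 17 − 3 = 14; level 2: 26 − 6 = 20. mid-tier prefers level 2.
low-tier (assigned level 0): level 0: 12 − 0 = 12; level 1: 17 − 12 = 5; level 2: 26 − 24 = 2. low-tier stays.
At least one type deviates; the separating profile fails.

No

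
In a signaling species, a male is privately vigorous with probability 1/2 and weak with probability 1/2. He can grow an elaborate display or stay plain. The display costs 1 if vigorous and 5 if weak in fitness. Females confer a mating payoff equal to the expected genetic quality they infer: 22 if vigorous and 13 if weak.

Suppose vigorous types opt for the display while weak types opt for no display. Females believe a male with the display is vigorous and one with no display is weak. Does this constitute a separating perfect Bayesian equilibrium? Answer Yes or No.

Under these beliefs, the display earns mating payoff 22 and no display earns mating payoff 13.
vigorous: the display nets 22 − 1 = 21; no display nets 13. vigorous prefers the display.
weak: the display nets 22 − 5 = 17; no display nets 13. weak would deviate to the display.
weak has a profitable deviation, so the profile is not an equilibrium.

No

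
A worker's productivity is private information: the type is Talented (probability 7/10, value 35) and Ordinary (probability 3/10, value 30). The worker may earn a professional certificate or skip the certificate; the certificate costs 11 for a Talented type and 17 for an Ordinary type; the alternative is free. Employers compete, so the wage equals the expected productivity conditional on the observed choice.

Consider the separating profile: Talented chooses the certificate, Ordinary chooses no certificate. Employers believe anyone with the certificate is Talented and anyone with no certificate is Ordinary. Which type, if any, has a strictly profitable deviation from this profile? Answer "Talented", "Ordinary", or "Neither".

Talented

The certificate pays 35; no certificate pays 30.
Talented: assigned the certificate, nets 35 − 11 = 24; deviating to no certificate nets 30.
Ordinary: assigned no certificate, nets 30; deviating to the certificate nets 35 − 17 = 18.
The Talented type gains 6 by deviating.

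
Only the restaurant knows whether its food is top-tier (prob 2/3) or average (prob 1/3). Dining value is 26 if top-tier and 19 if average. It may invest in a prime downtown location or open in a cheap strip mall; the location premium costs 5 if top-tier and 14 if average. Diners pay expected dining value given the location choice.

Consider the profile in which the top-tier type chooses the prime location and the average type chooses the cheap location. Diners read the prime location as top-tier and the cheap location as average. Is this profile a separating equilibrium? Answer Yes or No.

Under these beliefs, the prime location earns price premium 26 and the cheap location earns price premium 19.
top-tier: the prime location nets 26 − 5 = 21; the cheap location nets 19. top-tier prefers the prime location.
average: the prime location nets 26 − 14 = 12; the cheap location nets 19. average prefers the cheap location.
Neither type deviates, so the separating profile is an equilibrium.

Yes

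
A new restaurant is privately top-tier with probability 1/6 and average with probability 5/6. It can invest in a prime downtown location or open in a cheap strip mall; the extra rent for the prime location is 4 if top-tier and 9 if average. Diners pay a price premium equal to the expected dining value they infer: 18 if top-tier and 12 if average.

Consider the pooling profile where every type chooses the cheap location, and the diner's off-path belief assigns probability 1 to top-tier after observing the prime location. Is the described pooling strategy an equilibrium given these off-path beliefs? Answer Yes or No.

No

On path, the diner holds the prior and pays 1/6·18 + 5/6·12 = 13. Off path (the prime location), believing top-tier, it pays 18.
top-tier: the cheap location nets 13; the prime location nets 18 − 4 = 14. top-tier would deviate.
average: the cheap location nets 13; the prime location nets 18 − 9 = 9. average stays.
A type deviates, so pooling fails.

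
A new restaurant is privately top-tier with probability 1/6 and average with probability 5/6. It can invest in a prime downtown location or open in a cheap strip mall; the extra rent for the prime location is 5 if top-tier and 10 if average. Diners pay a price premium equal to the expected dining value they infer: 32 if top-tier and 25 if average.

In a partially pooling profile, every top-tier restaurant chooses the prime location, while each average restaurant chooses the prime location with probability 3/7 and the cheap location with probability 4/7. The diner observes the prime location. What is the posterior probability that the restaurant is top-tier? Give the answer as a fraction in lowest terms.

7/22

P(the prime location) = (1/6)·1 + (5/6)·(3/7) = 11/21.
By Bayes' rule, P(top-tier | the prime location) = (1/6) / (11/21) = 7/22.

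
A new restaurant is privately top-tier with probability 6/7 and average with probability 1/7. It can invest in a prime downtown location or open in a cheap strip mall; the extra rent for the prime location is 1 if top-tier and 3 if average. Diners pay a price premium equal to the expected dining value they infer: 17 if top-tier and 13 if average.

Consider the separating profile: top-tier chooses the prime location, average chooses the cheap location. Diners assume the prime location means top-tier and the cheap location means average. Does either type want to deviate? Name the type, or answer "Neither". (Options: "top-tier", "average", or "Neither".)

The prime location pays 17; the cheap location pays 13.
top-tier: assigned the prime location, nets 17 − 1 = 16; deviating to the cheap location nets 13.
average: assigned the cheap location, nets 13; deviating to the prime location nets 17 − 3 = 14.
The average type gains 1 by deviating.

average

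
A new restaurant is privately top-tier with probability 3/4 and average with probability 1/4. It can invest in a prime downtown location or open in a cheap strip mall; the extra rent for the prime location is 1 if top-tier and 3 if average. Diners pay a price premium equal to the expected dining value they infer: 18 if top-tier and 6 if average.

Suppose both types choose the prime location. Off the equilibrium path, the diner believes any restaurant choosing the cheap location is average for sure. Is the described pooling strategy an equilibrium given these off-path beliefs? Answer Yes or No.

On path, the diner holds the prior and pays 3/4·18 + 1/4·6 = 15. Off path (the cheap location), believing average, it pays 6.
top-tier: the prime location nets 15 − 1 = 14; the cheap location nets 6. top-tier stays.
average: the prime location nets 15 − 3 = 12; the cheap location nets 6. average stays.
No type deviates, so pooling is sustained.

Yes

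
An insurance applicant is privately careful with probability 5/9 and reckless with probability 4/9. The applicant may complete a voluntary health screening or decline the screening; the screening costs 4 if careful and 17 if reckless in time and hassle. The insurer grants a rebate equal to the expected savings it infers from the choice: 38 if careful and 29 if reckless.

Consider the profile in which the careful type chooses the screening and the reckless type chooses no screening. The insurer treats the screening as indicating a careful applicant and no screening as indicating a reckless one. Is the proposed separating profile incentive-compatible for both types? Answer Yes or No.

Under these beliefs, the screening earns rebate 38 and no screening earns rebate 29.
careful: the screening nets 38 − 4 = 34; no screening nets 29. careful prefers the screening.
reckless: the screening nets 38 − 17 = 21; no screening nets 29. reckless prefers no screening.
Neither type deviates, so the separating profile is an equilibrium.

Yes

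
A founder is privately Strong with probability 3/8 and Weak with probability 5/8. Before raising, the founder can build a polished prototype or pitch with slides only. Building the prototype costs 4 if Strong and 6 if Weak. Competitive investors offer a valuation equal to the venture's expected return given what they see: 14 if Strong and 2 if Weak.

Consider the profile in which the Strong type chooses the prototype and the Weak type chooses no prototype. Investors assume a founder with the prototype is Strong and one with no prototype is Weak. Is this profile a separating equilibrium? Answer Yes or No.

No

Under these beliefs, the prototype earns valuation 14 and no prototype earns valuation 2.
Strong: the prototype nets 14 − 4 = 10; no prototype nets 2. Strong prefers the prototype.
Weak: the prototype nets 14 − 6 = 8; no prototype nets 2. Weak would deviate to the prototype.
Weak has a profitable deviation, so the profile is not an equilibrium.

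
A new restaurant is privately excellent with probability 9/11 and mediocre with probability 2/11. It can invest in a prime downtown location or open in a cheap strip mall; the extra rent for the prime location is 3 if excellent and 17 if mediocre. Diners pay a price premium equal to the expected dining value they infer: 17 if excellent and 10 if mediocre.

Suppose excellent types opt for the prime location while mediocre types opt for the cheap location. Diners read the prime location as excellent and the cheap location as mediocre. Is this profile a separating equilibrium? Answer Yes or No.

Under these beliefs, the prime location earns price premium 17 and the cheap location earns price premium 10.
excellent: the prime location nets 17 − 3 = 14; the cheap location nets 10. excellent prefers the prime location.
mediocre: the prime location nets 17 − 17 = 0; the cheap location nets 10. mediocre prefers the cheap location.
Neither type deviates, so the separating profile is an equilibrium.

Yes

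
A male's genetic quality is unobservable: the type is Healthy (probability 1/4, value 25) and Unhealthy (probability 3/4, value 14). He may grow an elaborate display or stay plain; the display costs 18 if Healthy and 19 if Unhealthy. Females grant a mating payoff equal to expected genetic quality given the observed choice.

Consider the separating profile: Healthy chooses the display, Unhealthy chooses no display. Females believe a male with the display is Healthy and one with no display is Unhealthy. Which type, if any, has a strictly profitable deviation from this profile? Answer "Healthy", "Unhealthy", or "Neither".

The display pays 25; no display pays 14.
Healthy: assigned the display, nets 25 − 18 = 7; deviating to no display nets 14.
Unhealthy: assigned no display, nets 14; deviating to the display nets 25 − 19 = 6.
The Healthy type gains 7 by deviating.

Healthy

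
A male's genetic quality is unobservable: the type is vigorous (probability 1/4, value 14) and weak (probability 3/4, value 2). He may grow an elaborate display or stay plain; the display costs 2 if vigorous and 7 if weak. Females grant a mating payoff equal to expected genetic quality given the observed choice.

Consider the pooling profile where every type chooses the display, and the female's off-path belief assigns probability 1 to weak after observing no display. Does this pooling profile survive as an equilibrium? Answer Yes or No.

No

On path, the female holds the prior and pays 1/4·14 + 3/4·2 = 5. Off path (no display), believing weak, it pays 2.
vigorous: the display nets 5 − 2 = 3; no display nets 2. vigorous stays.
weak: the display nets 5 − 7 = -2; no display nets 2. weak would deviate.
A type deviates, so pooling fails.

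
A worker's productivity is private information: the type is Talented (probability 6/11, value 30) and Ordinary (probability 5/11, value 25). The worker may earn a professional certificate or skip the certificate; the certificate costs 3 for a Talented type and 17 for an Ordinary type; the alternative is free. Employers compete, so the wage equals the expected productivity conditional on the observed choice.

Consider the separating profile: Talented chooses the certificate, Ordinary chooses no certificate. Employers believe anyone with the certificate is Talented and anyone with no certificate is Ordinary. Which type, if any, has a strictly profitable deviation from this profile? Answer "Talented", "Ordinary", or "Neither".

Neither

The certificate pays 30; no certificate pays 25.
Talented: assigned the certificate, nets 30 − 3 = 27; deviating to no certificate nets 25.
Ordinary: assigned no certificate, nets 25; deviating to the certificate nets 30 − 17 = 13.
Both types strictly prefer their assigned action; no profitable deviation.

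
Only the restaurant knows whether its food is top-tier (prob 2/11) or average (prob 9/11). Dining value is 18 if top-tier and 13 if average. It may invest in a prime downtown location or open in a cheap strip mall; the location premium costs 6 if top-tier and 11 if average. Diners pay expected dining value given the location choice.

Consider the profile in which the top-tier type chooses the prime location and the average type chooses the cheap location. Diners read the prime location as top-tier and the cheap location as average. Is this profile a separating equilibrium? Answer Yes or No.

Under these beliefs, the prime location earns price premium 18 and the cheap location earns price premium 13.
top-tier: the prime location nets 18 − 6 = 12; the cheap location nets 13. top-tier would deviate to the cheap location.
average: the prime location nets 18 − 11 = 7; the cheap location nets 13. average prefers the cheap location.
top-tier has a profitable deviation, so the profile is not an equilibrium.

No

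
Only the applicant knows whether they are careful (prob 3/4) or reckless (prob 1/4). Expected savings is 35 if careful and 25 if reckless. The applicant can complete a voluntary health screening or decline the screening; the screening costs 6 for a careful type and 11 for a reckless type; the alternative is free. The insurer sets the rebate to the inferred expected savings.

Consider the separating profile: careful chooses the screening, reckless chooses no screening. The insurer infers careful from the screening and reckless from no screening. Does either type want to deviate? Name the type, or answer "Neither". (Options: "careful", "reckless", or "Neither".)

The screening pays 35; no screening pays 25.
careful: assigned the screening, nets 35 − 6 = 29; deviating to no screening nets 25.
reckless: assigned no screening, nets 25; deviating to the screening nets 35 − 11 = 24.
Both types strictly prefer their assigned action; no profitable deviation.

Neither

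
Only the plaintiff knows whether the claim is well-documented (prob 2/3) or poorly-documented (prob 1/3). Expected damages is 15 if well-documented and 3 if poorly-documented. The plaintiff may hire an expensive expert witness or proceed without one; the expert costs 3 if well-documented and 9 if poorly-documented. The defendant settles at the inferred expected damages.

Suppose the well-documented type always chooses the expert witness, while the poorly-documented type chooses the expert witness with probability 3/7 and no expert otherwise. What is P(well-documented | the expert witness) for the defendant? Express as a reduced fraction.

14/17

P(the expert witness) = (2/3)·1 + (1/3)·(3/7) = 17/21.
By Bayes' rule, P(well-documented | the expert witness) = (2/3) / (17/21) = 14/17.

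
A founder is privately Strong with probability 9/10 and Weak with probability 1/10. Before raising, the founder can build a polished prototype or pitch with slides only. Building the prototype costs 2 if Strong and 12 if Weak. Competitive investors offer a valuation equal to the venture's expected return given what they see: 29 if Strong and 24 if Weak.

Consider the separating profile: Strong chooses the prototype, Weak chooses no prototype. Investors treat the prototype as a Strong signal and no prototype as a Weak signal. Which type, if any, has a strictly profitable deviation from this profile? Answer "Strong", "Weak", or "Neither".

Neither

The prototype pays 29; no prototype pays 24.
Strong: assigned the prototype, nets 29 − 2 = 27; deviating to no prototype nets 24.
Weak: assigned no prototype, nets 24; deviating to the prototype nets 29 − 12 = 17.
Both types strictly prefer their assigned action; no profitable deviation.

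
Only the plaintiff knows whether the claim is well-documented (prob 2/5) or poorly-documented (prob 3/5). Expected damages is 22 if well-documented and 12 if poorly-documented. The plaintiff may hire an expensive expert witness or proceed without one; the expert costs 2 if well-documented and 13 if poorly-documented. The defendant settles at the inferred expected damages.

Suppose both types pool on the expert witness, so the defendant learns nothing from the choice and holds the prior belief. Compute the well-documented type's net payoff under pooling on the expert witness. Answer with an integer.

Pooled settlement = 2/5·22 + 3/5·12 = 16.
well-documented pays cost 2 for the expert witness, so net payoff = 16 − 2 = 14.

14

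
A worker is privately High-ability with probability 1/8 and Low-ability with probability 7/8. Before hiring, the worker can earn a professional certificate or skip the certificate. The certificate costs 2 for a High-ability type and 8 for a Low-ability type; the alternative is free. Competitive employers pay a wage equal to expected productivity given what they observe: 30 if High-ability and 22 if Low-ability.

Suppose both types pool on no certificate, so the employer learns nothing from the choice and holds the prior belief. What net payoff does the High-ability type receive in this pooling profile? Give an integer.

Pooled wage = 1/8·30 + 7/8·22 = 23.
High-ability pays no cost for no certificate, so net payoff = 23.

23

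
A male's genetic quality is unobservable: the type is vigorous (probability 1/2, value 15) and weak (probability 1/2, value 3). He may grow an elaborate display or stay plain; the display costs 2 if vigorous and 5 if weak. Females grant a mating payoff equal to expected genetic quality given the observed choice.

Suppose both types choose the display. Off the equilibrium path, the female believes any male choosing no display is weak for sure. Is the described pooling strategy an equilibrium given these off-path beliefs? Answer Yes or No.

On path, the female holds the prior and pays 1/2·15 + 1/2·3 = 9. Off path (no display), believing weak, it pays 3.
vigorous: the display nets 9 − 2 = 7; no display nets 3. vigorous stays.
weak: the display nets 9 − 5 = 4; no display nets 3. weak stays.
No type deviates, so pooling is sustained.

Yes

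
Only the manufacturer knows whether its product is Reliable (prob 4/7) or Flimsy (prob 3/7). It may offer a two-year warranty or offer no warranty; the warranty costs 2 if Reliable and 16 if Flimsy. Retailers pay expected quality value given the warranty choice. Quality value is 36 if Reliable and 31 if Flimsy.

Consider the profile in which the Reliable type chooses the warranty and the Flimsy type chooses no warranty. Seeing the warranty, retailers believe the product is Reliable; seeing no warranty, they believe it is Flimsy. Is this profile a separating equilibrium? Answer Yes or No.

Under these beliefs, the warranty earns price 36 and no warranty earns price 31.
Reliable: the warranty nets 36 − 2 = 34; no warranty nets 31. Reliable prefers the warranty.
Flimsy: the warranty nets 36 − 16 = 20; no warranty nets 31. Flimsy prefers no warranty.
Neither type deviates, so the separating profile is an equilibrium.

Yes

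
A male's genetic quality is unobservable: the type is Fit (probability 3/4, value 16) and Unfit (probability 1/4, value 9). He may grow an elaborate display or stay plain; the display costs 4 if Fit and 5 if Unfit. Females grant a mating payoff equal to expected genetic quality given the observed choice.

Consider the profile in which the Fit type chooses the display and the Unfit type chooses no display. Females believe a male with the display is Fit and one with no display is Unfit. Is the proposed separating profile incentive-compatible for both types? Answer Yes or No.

No

Under these beliefs, the display earns mating payoff 16 and no display earns mating payoff 9.
Fit: the display nets 16 − 4 = 12; no display nets 9. Fit prefers the display.
Unfit: the display nets 16 − 5 = 11; no display nets 9. Unfit would deviate to the display.
Unfit has a profitable deviation, so the profile is not an equilibrium.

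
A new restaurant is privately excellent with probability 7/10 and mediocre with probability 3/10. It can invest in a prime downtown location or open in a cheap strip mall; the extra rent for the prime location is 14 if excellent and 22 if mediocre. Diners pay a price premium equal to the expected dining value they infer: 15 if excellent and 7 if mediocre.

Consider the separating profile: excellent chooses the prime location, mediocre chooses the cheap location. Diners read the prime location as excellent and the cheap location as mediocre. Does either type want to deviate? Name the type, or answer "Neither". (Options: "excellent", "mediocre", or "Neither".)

excellent

The prime location pays 15; the cheap location pays 7.
excellent: assigned the prime location, nets 15 − 14 = 1; deviating to the cheap location nets 7.
mediocre: assigned the cheap location, nets 7; deviating to the prime location nets 15 − 22 = -7.
The excellent type gains 6 by deviating.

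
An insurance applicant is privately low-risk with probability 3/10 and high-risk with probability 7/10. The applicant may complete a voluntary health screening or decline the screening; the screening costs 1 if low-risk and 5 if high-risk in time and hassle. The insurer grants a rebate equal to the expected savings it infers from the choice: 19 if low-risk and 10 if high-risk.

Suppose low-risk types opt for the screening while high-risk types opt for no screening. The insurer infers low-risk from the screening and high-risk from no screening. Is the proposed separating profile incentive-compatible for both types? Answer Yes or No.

No

Under these beliefs, the screening earns rebate 19 and no screening earns rebate 10.
low-risk: the screening nets 19 − 1 = 18; no screening nets 10. low-risk prefers the screening.
high-risk: the screening nets 19 − 5 = 14; no screening nets 10. high-risk would deviate to the screening.
high-risk has a profitable deviation, so the profile is not an equilibrium.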